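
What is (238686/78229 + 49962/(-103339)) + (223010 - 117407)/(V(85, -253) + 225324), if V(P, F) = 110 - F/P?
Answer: 156771810042380171/51636269096823411 ≈ 3.0361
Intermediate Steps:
V(P, F) = 110 - F/P
(238686/78229 + 49962/(-103339)) + (223010 - 117407)/(V(85, -253) + 225324) = (238686/78229 + 49962/(-103339)) + (223010 - 117407)/((110 - 1*(-253)/85) + 225324) = (238686*(1/78229) + 49962*(-1/103339)) + 105603/((110 - 1*(-253)*1/85) + 225324) = (238686/78229 - 49962/103339) + 105603/((110 + 253/85) + 225324) = 20757095256/8084106631 + 105603/(9603/85 + 225324) = 20757095256/8084106631 + 105603/(19162143/85) = 20757095256/8084106631 + 105603*(85/19162143) = 20757095256/8084106631 + 2992085/6387381 = 156771810042380171/51636269096823411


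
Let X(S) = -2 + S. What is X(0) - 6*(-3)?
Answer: 16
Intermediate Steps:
X(0) - 6*(-3) = (-2 + 0) - 6*(-3) = -2 + 18 = 16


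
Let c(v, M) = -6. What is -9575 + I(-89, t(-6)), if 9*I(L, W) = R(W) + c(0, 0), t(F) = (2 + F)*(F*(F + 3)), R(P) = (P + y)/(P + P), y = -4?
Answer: -3102497/324 ≈ -9575.6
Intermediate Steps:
R(P) = (-4 + P)/(2*P) (R(P) = (P - 4)/(P + P) = (-4 + P)/((2*P)) = (-4 + P)*(1/(2*P)) = (-4 + P)/(2*P))
t(F) = F*(2 + F)*(3 + F) (t(F) = (2 + F)*(F*(3 + F)) = F*(2 + F)*(3 + F))
I(L, W) = -2/3 + (-4 + W)/(18*W) (I(L, W) = ((-4 + W)/(2*W) - 6)/9 = (-6 + (-4 + W)/(2*W))/9 = -2/3 + (-4 + W)/(18*W))
-9575 + I(-89, t(-6)) = -9575 + (-4 - (-66)*(6 + (-6)**2 + 5*(-6)))/(18*((-6*(6 + (-6)**2 + 5*(-6))))) = -9575 + (-4 - (-66)*(6 + 36 - 30))/(18*((-6*(6 + 36 - 30)))) = -9575 + (-4 - (-66)*12)/(18*((-6*12))) = -9575 + (1/18)*(-4 - 11*(-72))/(-72) = -9575 + (1/18)*(-1/72)*(-4 + 792) = -9575 + (1/18)*(-1/72)*788 = -9575 - 197/324 = -3102497/324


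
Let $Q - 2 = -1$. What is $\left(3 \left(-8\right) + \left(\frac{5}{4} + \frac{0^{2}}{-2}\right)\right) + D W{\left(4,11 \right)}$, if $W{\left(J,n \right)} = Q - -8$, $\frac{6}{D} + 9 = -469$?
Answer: $- \frac{21857}{956} \approx -22.863$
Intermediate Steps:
$Q = 1$ ($Q = 2 - 1 = 1$)
$D = - \frac{3}{239}$ ($D = \frac{6}{-9 - 469} = \frac{6}{-478} = 6 \left(- \frac{1}{478}\right) = - \frac{3}{239} \approx -0.012552$)
$W{\left(J,n \right)} = 9$ ($W{\left(J,n \right)} = 1 - -8 = 1 + 8 = 9$)
$\left(3 \left(-8\right) + \left(\frac{5}{4} + \frac{0^{2}}{-2}\right)\right) + D W{\left(4,11 \right)} = \left(3 \left(-8\right) + \left(\frac{5}{4} + \frac{0^{2}}{-2}\right)\right) - \frac{27}{239} = \left(-24 + \left(5 \cdot \frac{1}{4} + 0 \left(- \frac{1}{2}\right)\right)\right) - \frac{27}{239} = \left(-24 + \left(\frac{5}{4} + 0\right)\right) - \frac{27}{239} = \left(-24 + \frac{5}{4}\right) - \frac{27}{239} = - \frac{91}{4} - \frac{27}{239} = - \frac{21857}{956}$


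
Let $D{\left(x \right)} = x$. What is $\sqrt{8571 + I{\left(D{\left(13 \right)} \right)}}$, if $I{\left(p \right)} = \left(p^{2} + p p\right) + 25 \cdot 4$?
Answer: $3 \sqrt{1001} \approx 94.916$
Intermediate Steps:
$I{\left(p \right)} = 100 + 2 p^{2}$ ($I{\left(p \right)} = \left(p^{2} + p^{2}\right) + 100 = 2 p^{2} + 100 = 100 + 2 p^{2}$)
$\sqrt{8571 + I{\left(D{\left(13 \right)} \right)}} = \sqrt{8571 + \left(100 + 2 \cdot 13^{2}\right)} = \sqrt{8571 + \left(100 + 2 \cdot 169\right)} = \sqrt{8571 + \left(100 + 338\right)} = \sqrt{8571 + 438} = \sqrt{9009} = 3 \sqrt{1001}$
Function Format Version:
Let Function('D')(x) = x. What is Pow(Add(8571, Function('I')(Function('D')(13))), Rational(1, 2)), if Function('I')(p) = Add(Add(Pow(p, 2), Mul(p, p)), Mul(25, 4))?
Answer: Mul(3, Pow(1001, Rational(1, 2))) ≈ 94.916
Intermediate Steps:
Function('I')(p) = Add(100, Mul(2, Pow(p, 2))) (Function('I')(p) = Add(Add(Pow(p, 2), Pow(p, 2)), 100) = Add(Mul(2, Pow(p, 2)), 100) = Add(100, Mul(2, Pow(p, 2))))
Pow(Add(8571, Function('I')(Function('D')(13))), Rational(1, 2)) = Pow(Add(8571, Add(100, Mul(2, Pow(13, 2)))), Rational(1, 2)) = Pow(Add(8571, Add(100, Mul(2, 169))), Rational(1, 2)) = Pow(Add(8571, Add(100, 338)), Rational(1, 2)) = Pow(Add(8571, 438), Rational(1, 2)) = Pow(9009, Rational(1, 2)) = Mul(3, Pow(1001, Rational(1, 2)))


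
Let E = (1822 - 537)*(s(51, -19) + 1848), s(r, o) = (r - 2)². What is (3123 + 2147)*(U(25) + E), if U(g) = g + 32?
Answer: 28774315940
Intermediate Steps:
U(g) = 32 + g
s(r, o) = (-2 + r)²
E = 5459965 (E = (1822 - 537)*((-2 + 51)² + 1848) = 1285*(49² + 1848) = 1285*(2401 + 1848) = 1285*4249 = 5459965)
(3123 + 2147)*(U(25) + E) = (3123 + 2147)*((32 + 25) + 5459965) = 5270*(57 + 5459965) = 5270*5460022 = 28774315940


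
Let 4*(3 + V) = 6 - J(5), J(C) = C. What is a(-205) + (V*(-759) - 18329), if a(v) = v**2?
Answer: 103133/4 ≈ 25783.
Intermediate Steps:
V = -11/4 (V = -3 + (6 - 1*5)/4 = -3 + (6 - 5)/4 = -3 + (1/4)*1 = -3 + 1/4 = -11/4 ≈ -2.7500)
a(-205) + (V*(-759) - 18329) = (-205)**2 + (-11/4*(-759) - 18329) = 42025 + (8349/4 - 18329) = 42025 - 64967/4 = 103133/4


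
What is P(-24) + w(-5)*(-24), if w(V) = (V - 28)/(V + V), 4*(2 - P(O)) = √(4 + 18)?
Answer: -386/5 - √22/4 ≈ -78.373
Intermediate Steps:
P(O) = 2 - √22/4 (P(O) = 2 - √(4 + 18)/4 = 2 - √22/4)
w(V) = (-28 + V)/(2*V) (w(V) = (-28 + V)/((2*V)) = (-28 + V)*(1/(2*V)) = (-28 + V)/(2*V))
P(-24) + w(-5)*(-24) = (2 - √22/4) + ((½)*(-28 - 5)/(-5))*(-24) = (2 - √22/4) + ((½)*(-⅕)*(-33))*(-24) = (2 - √22/4) + (33/10)*(-24) = (2 - √22/4) - 396/5 = -386/5 - √22/4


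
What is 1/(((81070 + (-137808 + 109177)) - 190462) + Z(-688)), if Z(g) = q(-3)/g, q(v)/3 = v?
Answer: -688/94959815 ≈ -7.2452e-6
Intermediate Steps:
q(v) = 3*v
Z(g) = -9/g (Z(g) = (3*(-3))/g = -9/g)
1/(((81070 + (-137808 + 109177)) - 190462) + Z(-688)) = 1/(((81070 + (-137808 + 109177)) - 190462) - 9/(-688)) = 1/(((81070 - 28631) - 190462) - 9*(-1/688)) = 1/((52439 - 190462) + 9/688) = 1/(-138023 + 9/688) = 1/(-94959815/688) = -688/94959815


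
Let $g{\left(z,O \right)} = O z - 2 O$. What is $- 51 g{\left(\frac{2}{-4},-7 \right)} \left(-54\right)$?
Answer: $48195$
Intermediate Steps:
$g{\left(z,O \right)} = - 2 O + O z$
$- 51 g{\left(\frac{2}{-4},-7 \right)} \left(-54\right) = - 51 \left(- 7 \left(-2 + \frac{2}{-4}\right)\right) \left(-54\right) = - 51 \left(- 7 \left(-2 + 2 \left(- \frac{1}{4}\right)\right)\right) \left(-54\right) = - 51 \left(- 7 \left(-2 - \frac{1}{2}\right)\right) \left(-54\right) = - 51 \left(\left(-7\right) \left(- \frac{5}{2}\right)\right) \left(-54\right) = \left(-51\right) \frac{35}{2} \left(-54\right) = \left(- \frac{1785}{2}\right) \left(-54\right) = 48195$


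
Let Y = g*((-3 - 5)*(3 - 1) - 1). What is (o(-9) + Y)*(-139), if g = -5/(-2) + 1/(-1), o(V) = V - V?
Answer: 7089/2 ≈ 3544.5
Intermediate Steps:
o(V) = 0
g = 3/2 (g = -5*(-1/2) + 1*(-1) = 5/2 - 1 = 3/2 ≈ 1.5000)
Y = -51/2 (Y = 3*((-3 - 5)*(3 - 1) - 1)/2 = 3*(-8*2 - 1)/2 = 3*(-16 - 1)/2 = (3/2)*(-17) = -51/2 ≈ -25.500)
(o(-9) + Y)*(-139) = (0 - 51/2)*(-139) = -51/2*(-139) = 7089/2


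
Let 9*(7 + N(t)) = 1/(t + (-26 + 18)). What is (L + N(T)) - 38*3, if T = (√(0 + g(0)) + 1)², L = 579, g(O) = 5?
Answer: 32977/72 + √5/72 ≈ 458.04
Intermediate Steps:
T = (1 + √5)² (T = (√(0 + 5) + 1)² = (√5 + 1)² = (1 + √5)² ≈ 10.472)
N(t) = -7 + 1/(9*(-8 + t)) (N(t) = -7 + 1/(9*(t + (-26 + 18))) = -7 + 1/(9*(t - 8)) = -7 + 1/(9*(-8 + t)))
(L + N(T)) - 38*3 = (579 + (505 - 63*(1 + √5)²)/(9*(-8 + (1 + √5)²))) - 38*3 = (579 + (505 - 63*(1 + √5)²)/(9*(-8 + (1 + √5)²))) - 114 = 465 + (505 - 63*(1 + √5)²)/(9*(-8 + (1 + √5)²))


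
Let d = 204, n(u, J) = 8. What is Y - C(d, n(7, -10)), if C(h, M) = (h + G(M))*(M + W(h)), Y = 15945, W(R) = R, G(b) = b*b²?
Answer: -135847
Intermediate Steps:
G(b) = b³
C(h, M) = (M + h)*(h + M³) (C(h, M) = (h + M³)*(M + h) = (M + h)*(h + M³))
Y - C(d, n(7, -10)) = 15945 - (8⁴ + 204² + 8*204 + 204*8³) = 15945 - (4096 + 41616 + 1632 + 204*512) = 15945 - (4096 + 41616 + 1632 + 104448) = 15945 - 1*151792 = 15945 - 151792 = -135847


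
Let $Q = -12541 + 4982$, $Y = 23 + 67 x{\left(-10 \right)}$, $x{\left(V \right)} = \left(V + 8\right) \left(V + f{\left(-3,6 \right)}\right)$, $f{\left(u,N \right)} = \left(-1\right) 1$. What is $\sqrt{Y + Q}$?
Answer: $i \sqrt{6062} \approx 77.859 i$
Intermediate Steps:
$f{\left(u,N \right)} = -1$
$x{\left(V \right)} = \left(-1 + V\right) \left(8 + V\right)$ ($x{\left(V \right)} = \left(V + 8\right) \left(V - 1\right) = \left(8 + V\right) \left(-1 + V\right) = \left(-1 + V\right) \left(8 + V\right)$)
$Y = 1497$ ($Y = 23 + 67 \left(-8 + \left(-10\right)^{2} + 7 \left(-10\right)\right) = 23 + 67 \left(-8 + 100 - 70\right) = 23 + 67 \cdot 22 = 23 + 1474 = 1497$)
$Q = -7559$
$\sqrt{Y + Q} = \sqrt{1497 - 7559} = \sqrt{-6062} = i \sqrt{6062}$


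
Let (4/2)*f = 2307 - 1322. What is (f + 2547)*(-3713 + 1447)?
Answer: -6887507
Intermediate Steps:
f = 985/2 (f = (2307 - 1322)/2 = (½)*985 = 985/2 ≈ 492.50)
(f + 2547)*(-3713 + 1447) = (985/2 + 2547)*(-3713 + 1447) = (6079/2)*(-2266) = -6887507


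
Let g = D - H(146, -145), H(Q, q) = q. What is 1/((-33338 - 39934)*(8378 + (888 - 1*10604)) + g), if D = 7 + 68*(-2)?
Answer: 1/98037952 ≈ 1.0200e-8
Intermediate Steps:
D = -129 (D = 7 - 136 = -129)
g = 16 (g = -129 - 1*(-145) = -129 + 145 = 16)
1/((-33338 - 39934)*(8378 + (888 - 1*10604)) + g) = 1/((-33338 - 39934)*(8378 + (888 - 1*10604)) + 16) = 1/(-73272*(8378 + (888 - 10604)) + 16) = 1/(-73272*(8378 - 9716) + 16) = 1/(-73272*(-1338) + 16) = 1/(98037936 + 16) = 1/98037952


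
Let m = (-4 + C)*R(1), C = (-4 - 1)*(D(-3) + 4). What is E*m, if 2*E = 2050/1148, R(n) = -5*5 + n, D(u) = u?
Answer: 1350/7 ≈ 192.86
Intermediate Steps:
R(n) = -25 + n
C = -5 (C = (-4 - 1)*(-3 + 4) = -5*1 = -5)
E = 25/28 (E = (2050/1148)/2 = (2050*(1/1148))/2 = (½)*(25/14) = 25/28 ≈ 0.89286)
m = 216 (m = (-4 - 5)*(-25 + 1) = -9*(-24) = 216)
E*m = (25/28)*216 = 1350/7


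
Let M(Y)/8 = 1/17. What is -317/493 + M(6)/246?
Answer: -38875/60639 ≈ -0.64109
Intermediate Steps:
M(Y) = 8/17
-317/493 + M(6)/246 = -317/493 + (8/17)/246 = -317*1/493 + (8/17)*(1/246) = -317/493 + 4/2091 = -38875/60639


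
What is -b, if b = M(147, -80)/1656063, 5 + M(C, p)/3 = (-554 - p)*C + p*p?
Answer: 63283/552021 ≈ 0.11464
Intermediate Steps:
M(C, p) = -15 + 3*p² + 3*C*(-554 - p) (M(C, p) = -15 + 3*((-554 - p)*C + p*p) = -15 + 3*(C*(-554 - p) + p²) = -15 + 3*(p² + C*(-554 - p)) = -15 + (3*p² + 3*C*(-554 - p)) = -15 + 3*p² + 3*C*(-554 - p))
b = -63283/552021 (b = (-15 - 1662*147 + 3*(-80)² - 3*147*(-80))/1656063 = (-15 - 244314 + 3*6400 + 35280)*(1/1656063) = (-15 - 244314 + 19200 + 35280)*(1/1656063) = -189849*1/1656063 = -63283/552021 ≈ -0.11464)
-b = -1*(-63283/552021) = 63283/552021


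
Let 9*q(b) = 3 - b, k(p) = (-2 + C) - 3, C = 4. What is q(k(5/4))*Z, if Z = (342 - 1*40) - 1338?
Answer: -4144/9 ≈ -460.44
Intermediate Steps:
k(p) = -1 (k(p) = (-2 + 4) - 3 = 2 - 3 = -1)
q(b) = 1/3 - b/9 (q(b) = (3 - b)/9 = 1/3 - b/9)
Z = -1036 (Z = (342 - 40) - 1338 = 302 - 1338 = -1036)
q(k(5/4))*Z = (1/3 - 1/9*(-1))*(-1036) = (1/3 + 1/9)*(-1036) = (4/9)*(-1036) = -4144/9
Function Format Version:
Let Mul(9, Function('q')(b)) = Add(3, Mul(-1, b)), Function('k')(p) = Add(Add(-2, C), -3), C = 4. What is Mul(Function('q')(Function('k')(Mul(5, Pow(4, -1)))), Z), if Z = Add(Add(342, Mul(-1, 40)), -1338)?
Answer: Rational(-4144, 9) ≈ -460.44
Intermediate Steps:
Function('k')(p) = -1 (Function('k')(p) = Add(Add(-2, 4), -3) = Add(2, -3) = -1)
Function('q')(b) = Add(Rational(1, 3), Mul(Rational(-1, 9), b)) (Function('q')(b) = Mul(Rational(1, 9), Add(3, Mul(-1, b))) = Add(Rational(1, 3), Mul(Rational(-1, 9), b)))
Z = -1036 (Z = Add(Add(342, -40), -1338) = Add(302, -1338) = -1036)
Mul(Function('q')(Function('k')(Mul(5, Pow(4, -1)))), Z) = Mul(Add(Rational(1, 3), Mul(Rational(-1, 9), -1)), -1036) = Mul(Add(Rational(1, 3), Rational(1, 9)), -1036) = Mul(Rational(4, 9), -1036) = Rational(-4144, 9)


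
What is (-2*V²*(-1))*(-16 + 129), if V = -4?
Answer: 3616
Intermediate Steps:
(-2*V²*(-1))*(-16 + 129) = (-2*(-4)²*(-1))*(-16 + 129) = (-2*16*(-1))*113 = -32*(-1)*113 = 32*113 = 3616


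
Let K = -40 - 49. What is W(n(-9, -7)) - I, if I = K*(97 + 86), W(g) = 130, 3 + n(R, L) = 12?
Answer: 16417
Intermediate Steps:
n(R, L) = 9 (n(R, L) = -3 + 12 = 9)
K = -89
I = -16287 (I = -89*(97 + 86) = -89*183 = -16287)
W(n(-9, -7)) - I = 130 - 1*(-16287) = 130 + 16287 = 16417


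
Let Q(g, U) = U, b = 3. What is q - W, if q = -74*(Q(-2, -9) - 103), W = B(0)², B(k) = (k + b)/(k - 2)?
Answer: 33143/4 ≈ 8285.8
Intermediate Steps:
B(k) = (3 + k)/(-2 + k) (B(k) = (k + 3)/(k - 2) = (3 + k)/(-2 + k))
W = 9/4 (W = ((3 + 0)/(-2 + 0))² = (3/(-2))² = (-½*3)² = (-3/2)² = 9/4 ≈ 2.2500)
q = 8288 (q = -74*(-9 - 103) = -74*(-112) = 8288)
q - W = 8288 - 1*9/4 = 8288 - 9/4 = 33143/4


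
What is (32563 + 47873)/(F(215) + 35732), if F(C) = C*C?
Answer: 26812/27319 ≈ 0.98144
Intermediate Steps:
F(C) = C**2
(32563 + 47873)/(F(215) + 35732) = (32563 + 47873)/(215**2 + 35732) = 80436/(46225 + 35732) = 80436/81957 = 80436*(1/81957) = 26812/27319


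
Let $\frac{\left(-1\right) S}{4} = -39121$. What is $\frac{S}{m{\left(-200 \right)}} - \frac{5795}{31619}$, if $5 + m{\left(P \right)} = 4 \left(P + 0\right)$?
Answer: $- \frac{707504653}{3636185} \approx -194.57$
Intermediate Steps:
$S = 156484$ ($S = \left(-4\right) \left(-39121\right) = 156484$)
$m{\left(P \right)} = -5 + 4 P$ ($m{\left(P \right)} = -5 + 4 \left(P + 0\right) = -5 + 4 P$)
$\frac{S}{m{\left(-200 \right)}} - \frac{5795}{31619} = \frac{156484}{-5 + 4 \left(-200\right)} - \frac{5795}{31619} = \frac{156484}{-5 - 800} - \frac{5795}{31619} = \frac{156484}{-805} - \frac{5795}{31619} = 156484 \left(- \frac{1}{805}\right) - \frac{5795}{31619} = - \frac{156484}{805} - \frac{5795}{31619} = - \frac{707504653}{3636185}$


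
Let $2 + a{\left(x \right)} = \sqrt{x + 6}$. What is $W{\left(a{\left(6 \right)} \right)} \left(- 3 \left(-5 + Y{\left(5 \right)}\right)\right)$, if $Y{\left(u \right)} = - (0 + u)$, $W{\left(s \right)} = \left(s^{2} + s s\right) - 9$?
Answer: $690 - 480 \sqrt{3} \approx -141.38$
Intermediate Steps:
$a{\left(x \right)} = -2 + \sqrt{6 + x}$ ($a{\left(x \right)} = -2 + \sqrt{x + 6} = -2 + \sqrt{6 + x}$)
$W{\left(s \right)} = -9 + 2 s^{2}$ ($W{\left(s \right)} = \left(s^{2} + s^{2}\right) - 9 = 2 s^{2} - 9 = -9 + 2 s^{2}$)
$Y{\left(u \right)} = - u$
$W{\left(a{\left(6 \right)} \right)} \left(- 3 \left(-5 + Y{\left(5 \right)}\right)\right) = \left(-9 + 2 \left(-2 + \sqrt{6 + 6}\right)^{2}\right) \left(- 3 \left(-5 - 5\right)\right) = \left(-9 + 2 \left(-2 + \sqrt{12}\right)^{2}\right) \left(- 3 \left(-5 - 5\right)\right) = \left(-9 + 2 \left(-2 + 2 \sqrt{3}\right)^{2}\right) \left(\left(-3\right) \left(-10\right)\right) = \left(-9 + 2 \left(-2 + 2 \sqrt{3}\right)^{2}\right) 30 = -270 + 60 \left(-2 + 2 \sqrt{3}\right)^{2}$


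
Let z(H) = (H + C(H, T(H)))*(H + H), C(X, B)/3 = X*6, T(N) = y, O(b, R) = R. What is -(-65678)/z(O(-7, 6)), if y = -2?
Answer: 32839/684 ≈ 48.010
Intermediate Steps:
T(N) = -2
C(X, B) = 18*X (C(X, B) = 3*(X*6) = 3*(6*X) = 18*X)
z(H) = 38*H² (z(H) = (H + 18*H)*(H + H) = (19*H)*(2*H) = 38*H²)
-(-65678)/z(O(-7, 6)) = -(-65678)/(38*6²) = -(-65678)/(38*36) = -(-65678)/1368 = -1*(-32839/684) = 32839/684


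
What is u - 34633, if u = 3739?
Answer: -30894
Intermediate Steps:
u - 34633 = 3739 - 34633 = -30894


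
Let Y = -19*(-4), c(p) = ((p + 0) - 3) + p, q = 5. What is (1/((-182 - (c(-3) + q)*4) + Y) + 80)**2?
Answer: 51825601/8100 ≈ 6398.2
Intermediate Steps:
c(p) = -3 + 2*p (c(p) = (p - 3) + p = (-3 + p) + p = -3 + 2*p)
Y = 76
(1/((-182 - (c(-3) + q)*4) + Y) + 80)**2 = (1/((-182 - ((-3 + 2*(-3)) + 5)*4) + 76) + 80)**2 = (1/((-182 - ((-3 - 6) + 5)*4) + 76) + 80)**2 = (1/((-182 - (-9 + 5)*4) + 76) + 80)**2 = (1/((-182 - (-4)*4) + 76) + 80)**2 = (1/((-182 - 1*(-16)) + 76) + 80)**2 = (1/((-182 + 16) + 76) + 80)**2 = (1/(-166 + 76) + 80)**2 = (1/(-90) + 80)**2 = (-1/90 + 80)**2 = (7199/90)**2 = 51825601/8100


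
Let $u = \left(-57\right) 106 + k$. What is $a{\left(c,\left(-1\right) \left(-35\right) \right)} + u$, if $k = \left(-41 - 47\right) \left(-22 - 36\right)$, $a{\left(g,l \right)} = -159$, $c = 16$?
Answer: $-1097$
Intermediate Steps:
$k = 5104$ ($k = \left(-88\right) \left(-58\right) = 5104$)
$u = -938$ ($u = \left(-57\right) 106 + 5104 = -6042 + 5104 = -938$)
$a{\left(c,\left(-1\right) \left(-35\right) \right)} + u = -159 - 938 = -1097$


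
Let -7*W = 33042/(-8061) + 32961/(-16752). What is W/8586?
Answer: 10113805/100198101024 ≈ 0.00010094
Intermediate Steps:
W = 91024245/105029456 (W = -(33042/(-8061) + 32961/(-16752))/7 = -(33042*(-1/8061) + 32961*(-1/16752))/7 = -(-11014/2687 - 10987/5584)/7 = -⅐*(-91024245/15004208) = 91024245/105029456 ≈ 0.86665)
W/8586 = (91024245/105029456)/8586 = (91024245/105029456)*(1/8586) = 10113805/100198101024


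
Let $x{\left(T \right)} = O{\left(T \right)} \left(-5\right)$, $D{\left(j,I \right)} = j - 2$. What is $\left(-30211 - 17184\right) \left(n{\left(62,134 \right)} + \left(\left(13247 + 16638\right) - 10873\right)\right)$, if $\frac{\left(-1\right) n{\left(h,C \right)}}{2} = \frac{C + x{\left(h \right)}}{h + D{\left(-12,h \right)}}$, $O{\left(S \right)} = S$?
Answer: $- \frac{2704263910}{3} \approx -9.0142 \cdot 10^{8}$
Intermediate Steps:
$D{\left(j,I \right)} = -2 + j$
$x{\left(T \right)} = - 5 T$ ($x{\left(T \right)} = T \left(-5\right) = - 5 T$)
$n{\left(h,C \right)} = - \frac{2 \left(C - 5 h\right)}{-14 + h}$ ($n{\left(h,C \right)} = - 2 \frac{C - 5 h}{h - 14} = - 2 \frac{C - 5 h}{-14 + h} = - \frac{2 \left(C - 5 h\right)}{-14 + h}$)
$\left(-30211 - 17184\right) \left(n{\left(62,134 \right)} + \left(\left(13247 + 16638\right) - 10873\right)\right) = \left(-30211 - 17184\right) \left(\frac{2 \left(\left(-1\right) 134 + 5 \cdot 62\right)}{-14 + 62} + \left(\left(13247 + 16638\right) - 10873\right)\right) = - 47395 \left(\frac{2 \left(-134 + 310\right)}{48} + \left(29885 - 10873\right)\right) = - 47395 \left(2 \cdot \frac{1}{48} \cdot 176 + 19012\right) = - 47395 \left(\frac{22}{3} + 19012\right) = \left(-47395\right) \frac{57058}{3} = - \frac{2704263910}{3}$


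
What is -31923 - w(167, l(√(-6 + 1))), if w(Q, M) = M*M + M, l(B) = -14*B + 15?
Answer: -31183 + 434*I*√5 ≈ -31183.0 + 970.45*I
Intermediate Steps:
l(B) = 15 - 14*B
w(Q, M) = M + M² (w(Q, M) = M² + M = M + M²)
-31923 - w(167, l(√(-6 + 1))) = -31923 - (15 - 14*√(-6 + 1))*(1 + (15 - 14*√(-6 + 1))) = -31923 - (15 - 14*I*√5)*(1 + (15 - 14*I*√5)) = -31923 - (15 - 14*I*√5)*(16 - 14*I*√5)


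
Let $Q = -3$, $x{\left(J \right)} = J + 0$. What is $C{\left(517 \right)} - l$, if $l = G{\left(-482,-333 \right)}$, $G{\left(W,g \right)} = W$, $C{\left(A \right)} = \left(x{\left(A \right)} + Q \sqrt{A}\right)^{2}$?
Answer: $272424 - 3102 \sqrt{517} \approx 2.0189 \cdot 10^{5}$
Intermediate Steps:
$x{\left(J \right)} = J$
$C{\left(A \right)} = \left(A - 3 \sqrt{A}\right)^{2}$
$l = -482$
$C{\left(517 \right)} - l = \left(\left(-1\right) 517 + 3 \sqrt{517}\right)^{2} - -482 = \left(-517 + 3 \sqrt{517}\right)^{2} + 482 = 482 + \left(-517 + 3 \sqrt{517}\right)^{2}$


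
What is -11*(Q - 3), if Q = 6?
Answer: -33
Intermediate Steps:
-11*(Q - 3) = -11*(6 - 3) = -11*3 = -33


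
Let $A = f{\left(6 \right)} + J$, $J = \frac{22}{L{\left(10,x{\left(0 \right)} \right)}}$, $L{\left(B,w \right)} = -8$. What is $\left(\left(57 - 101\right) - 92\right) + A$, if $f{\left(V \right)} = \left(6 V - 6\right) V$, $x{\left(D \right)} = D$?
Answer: $\frac{165}{4} \approx 41.25$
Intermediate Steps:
$f{\left(V \right)} = V \left(-6 + 6 V\right)$ ($f{\left(V \right)} = \left(-6 + 6 V\right) V = V \left(-6 + 6 V\right)$)
$J = - \frac{11}{4}$ ($J = \frac{22}{-8} = 22 \left(- \frac{1}{8}\right) = - \frac{11}{4} \approx -2.75$)
$A = \frac{709}{4}$ ($A = 6 \cdot 6 \left(-1 + 6\right) - \frac{11}{4} = 6 \cdot 6 \cdot 5 - \frac{11}{4} = 180 - \frac{11}{4} = \frac{709}{4} \approx 177.25$)
$\left(\left(57 - 101\right) - 92\right) + A = \left(\left(57 - 101\right) - 92\right) + \frac{709}{4} = \left(-44 - 92\right) + \frac{709}{4} = -136 + \frac{709}{4} = \frac{165}{4}$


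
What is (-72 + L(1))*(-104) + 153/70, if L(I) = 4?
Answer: 495193/70 ≈ 7074.2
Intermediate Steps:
(-72 + L(1))*(-104) + 153/70 = (-72 + 4)*(-104) + 153/70 = -68*(-104) + 153*(1/70) = 7072 + 153/70 = 495193/70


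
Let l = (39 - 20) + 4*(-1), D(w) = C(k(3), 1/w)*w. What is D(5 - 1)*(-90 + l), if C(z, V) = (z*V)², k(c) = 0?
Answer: 0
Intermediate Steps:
C(z, V) = V²*z² (C(z, V) = (V*z)² = V²*z²)
D(w) = 0 (D(w) = ((1/w)²*0²)*w = (0/w²)*w = 0*w = 0)
l = 15 (l = 19 - 4 = 15)
D(5 - 1)*(-90 + l) = 0*(-90 + 15) = 0*(-75) = 0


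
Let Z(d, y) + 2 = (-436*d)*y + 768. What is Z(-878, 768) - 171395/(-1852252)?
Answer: 544557105613515/1852252 ≈ 2.9400e+8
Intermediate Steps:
Z(d, y) = 766 - 436*d*y (Z(d, y) = -2 + ((-436*d)*y + 768) = -2 + (-436*d*y + 768) = -2 + (768 - 436*d*y) = 766 - 436*d*y)
Z(-878, 768) - 171395/(-1852252) = (766 - 436*(-878)*768) - 171395/(-1852252) = (766 + 293996544) - 171395*(-1/1852252) = 293997310 + 171395/1852252 = 544557105613515/1852252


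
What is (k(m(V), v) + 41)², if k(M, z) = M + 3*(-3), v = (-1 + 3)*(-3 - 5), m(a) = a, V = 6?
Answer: 1444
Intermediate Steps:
v = -16 (v = 2*(-8) = -16)
k(M, z) = -9 + M (k(M, z) = M - 9 = -9 + M)
(k(m(V), v) + 41)² = ((-9 + 6) + 41)² = (-3 + 41)² = 38² = 1444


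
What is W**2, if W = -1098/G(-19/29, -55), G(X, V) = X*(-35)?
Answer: 1013912964/442225 ≈ 2292.8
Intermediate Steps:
G(X, V) = -35*X
W = -31842/665 (W = -1098/((-(-665)/29)) = -1098/((-35*(-19/29))) = -1098/665/29 = -1098*29/665 = -31842/665 ≈ -47.883)
W**2 = (-31842/665)**2 = 1013912964/442225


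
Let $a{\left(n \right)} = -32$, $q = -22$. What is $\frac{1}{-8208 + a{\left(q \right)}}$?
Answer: $- \frac{1}{8240} \approx -0.00012136$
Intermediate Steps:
$\frac{1}{-8208 + a{\left(q \right)}} = \frac{1}{-8208 - 32} = \frac{1}{-8240} = - \frac{1}{8240}$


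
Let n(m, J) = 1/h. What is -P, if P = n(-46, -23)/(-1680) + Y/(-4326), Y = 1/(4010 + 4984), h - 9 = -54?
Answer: -154097/11672413200 ≈ -1.3202e-5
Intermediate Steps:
h = -45 (h = 9 - 54 = -45)
n(m, J) = -1/45 (n(m, J) = 1/(-45) = -1/45)
Y = 1/8994 ≈ 0.00011119
P = 154097/11672413200 (P = -1/45/(-1680) + (1/8994)/(-4326) = -1/45*(-1/1680) + (1/8994)*(-1/4326) = 1/75600 - 1/38908044 = 154097/11672413200 ≈ 1.3202e-5)
-P = -1*154097/11672413200 = -154097/11672413200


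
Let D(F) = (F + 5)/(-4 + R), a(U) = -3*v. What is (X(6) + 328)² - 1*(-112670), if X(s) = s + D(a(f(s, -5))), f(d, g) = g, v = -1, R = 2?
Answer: 221570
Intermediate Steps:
a(U) = 3 (a(U) = -3*(-1) = 3)
D(F) = -5/2 - F/2 (D(F) = (F + 5)/(-4 + 2) = (5 + F)/(-2) = (5 + F)*(-½) = -5/2 - F/2)
X(s) = -4 + s (X(s) = s + (-5/2 - ½*3) = s + (-5/2 - 3/2) = s - 4 = -4 + s)
(X(6) + 328)² - 1*(-112670) = ((-4 + 6) + 328)² - 1*(-112670) = (2 + 328)² + 112670 = 330² + 112670 = 108900 + 112670 = 221570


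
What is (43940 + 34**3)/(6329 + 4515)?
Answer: 20811/2711 ≈ 7.6765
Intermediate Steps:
(43940 + 34**3)/(6329 + 4515) = (43940 + 39304)/10844 = 83244*(1/10844) = 20811/2711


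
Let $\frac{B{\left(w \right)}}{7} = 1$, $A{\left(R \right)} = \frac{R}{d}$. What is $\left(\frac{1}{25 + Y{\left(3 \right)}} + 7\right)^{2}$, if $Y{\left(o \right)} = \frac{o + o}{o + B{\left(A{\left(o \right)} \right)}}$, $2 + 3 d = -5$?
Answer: $\frac{811801}{16384} \approx 49.548$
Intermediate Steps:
$d = - \frac{7}{3}$ ($d = - \frac{2}{3} + \frac{1}{3} \left(-5\right) = - \frac{2}{3} - \frac{5}{3} = - \frac{7}{3} \approx -2.3333$)
$A{\left(R \right)} = - \frac{3 R}{7}$ ($A{\left(R \right)} = \frac{R}{- \frac{7}{3}} = R \left(- \frac{3}{7}\right) = - \frac{3 R}{7}$)
$B{\left(w \right)} = 7$ ($B{\left(w \right)} = 7 \cdot 1 = 7$)
$Y{\left(o \right)} = \frac{2 o}{7 + o}$ ($Y{\left(o \right)} = \frac{o + o}{o + 7} = \frac{2 o}{7 + o}$)
$\left(\frac{1}{25 + Y{\left(3 \right)}} + 7\right)^{2} = \left(\frac{1}{25 + 2 \cdot 3 \frac{1}{7 + 3}} + 7\right)^{2} = \left(\frac{1}{25 + 2 \cdot 3 \cdot \frac{1}{10}} + 7\right)^{2} = \left(\frac{1}{25 + \frac{3}{5}} + 7\right)^{2} = \left(\frac{1}{\frac{128}{5}} + 7\right)^{2} = \left(\frac{5}{128} + 7\right)^{2} = \left(\frac{901}{128}\right)^{2} = \frac{811801}{16384}$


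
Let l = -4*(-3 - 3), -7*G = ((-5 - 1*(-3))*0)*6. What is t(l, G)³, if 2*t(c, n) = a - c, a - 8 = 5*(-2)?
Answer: -2197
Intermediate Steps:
a = -2 (a = 8 + 5*(-2) = 8 - 10 = -2)
G = 0 (G = -(-5 - 1*(-3))*0*6/7 = -(-5 + 3)*0*6/7 = -(-2*0)*6/7 = -0*6 = -⅐*0 = 0)
l = 24 (l = -4*(-6) = 24)
t(c, n) = -1 - c/2 (t(c, n) = (-2 - c)/2 = -1 - c/2)
t(l, G)³ = (-1 - ½*24)³ = (-1 - 12)³ = (-13)³ = -2197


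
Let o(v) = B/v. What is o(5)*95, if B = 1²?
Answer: 19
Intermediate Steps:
B = 1
o(v) = 1/v
o(5)*95 = 95/5 = (⅕)*95 = 19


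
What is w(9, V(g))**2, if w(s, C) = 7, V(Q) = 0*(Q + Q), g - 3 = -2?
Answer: 49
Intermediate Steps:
g = 1 (g = 3 - 2 = 1)
V(Q) = 0 (V(Q) = 0*(2*Q) = 0)
w(9, V(g))**2 = 7**2 = 49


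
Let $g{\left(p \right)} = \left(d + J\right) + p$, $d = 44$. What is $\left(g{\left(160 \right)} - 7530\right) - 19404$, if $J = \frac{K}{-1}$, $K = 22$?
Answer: $-26752$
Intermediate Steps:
$J = -22$ ($J = \frac{22}{-1} = 22 \left(-1\right) = -22$)
$g{\left(p \right)} = 22 + p$ ($g{\left(p \right)} = \left(44 - 22\right) + p = 22 + p$)
$\left(g{\left(160 \right)} - 7530\right) - 19404 = \left(\left(22 + 160\right) - 7530\right) - 19404 = \left(182 - 7530\right) - 19404 = -7348 - 19404 = -26752$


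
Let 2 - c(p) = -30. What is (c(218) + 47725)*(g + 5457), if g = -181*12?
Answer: 156881745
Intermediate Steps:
c(p) = 32 (c(p) = 2 - 1*(-30) = 2 + 30 = 32)
g = -2172
(c(218) + 47725)*(g + 5457) = (32 + 47725)*(-2172 + 5457) = 47757*3285 = 156881745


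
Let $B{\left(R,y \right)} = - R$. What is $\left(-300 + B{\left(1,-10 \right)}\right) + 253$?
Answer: $-48$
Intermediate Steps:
$\left(-300 + B{\left(1,-10 \right)}\right) + 253 = \left(-300 - 1\right) + 253 = -301 + 253 = -48$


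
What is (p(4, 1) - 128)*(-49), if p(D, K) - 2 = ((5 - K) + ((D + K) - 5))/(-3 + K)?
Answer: 6272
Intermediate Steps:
p(D, K) = 2 + D/(-3 + K) (p(D, K) = 2 + ((5 - K) + ((D + K) - 5))/(-3 + K) = 2 + ((5 - K) + (-5 + D + K))/(-3 + K) = 2 + D/(-3 + K))
(p(4, 1) - 128)*(-49) = ((-6 + 4 + 2*1)/(-3 + 1) - 128)*(-49) = ((-6 + 4 + 2)/(-2) - 128)*(-49) = (-½*0 - 128)*(-49) = (0 - 128)*(-49) = -128*(-49) = 6272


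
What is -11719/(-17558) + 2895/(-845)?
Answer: -8185571/2967302 ≈ -2.7586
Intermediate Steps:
-11719/(-17558) + 2895/(-845) = -11719*(-1/17558) + 2895*(-1/845) = 11719/17558 - 579/169 = -8185571/2967302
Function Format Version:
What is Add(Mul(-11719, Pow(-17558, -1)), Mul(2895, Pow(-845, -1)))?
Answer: Rational(-8185571, 2967302) ≈ -2.7586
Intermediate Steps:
Add(Mul(-11719, Pow(-17558, -1)), Mul(2895, Pow(-845, -1))) = Add(Mul(-11719, Rational(-1, 17558)), Mul(2895, Rational(-1, 845))) = Add(Rational(11719, 17558), Rational(-579, 169)) = Rational(-8185571, 2967302)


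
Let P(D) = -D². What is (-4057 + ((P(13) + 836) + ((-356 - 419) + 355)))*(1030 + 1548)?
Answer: -9822180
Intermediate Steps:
(-4057 + ((P(13) + 836) + ((-356 - 419) + 355)))*(1030 + 1548) = (-4057 + ((-1*13² + 836) + ((-356 - 419) + 355)))*(1030 + 1548) = (-4057 + ((-1*169 + 836) + (-775 + 355)))*2578 = (-4057 + ((-169 + 836) - 420))*2578 = (-4057 + (667 - 420))*2578 = (-4057 + 247)*2578 = -3810*2578 = -9822180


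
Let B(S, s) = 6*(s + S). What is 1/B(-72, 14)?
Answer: -1/348 ≈ -0.0028736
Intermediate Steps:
B(S, s) = 6*S + 6*s (B(S, s) = 6*(S + s) = 6*S + 6*s)
1/B(-72, 14) = 1/(6*(-72) + 6*14) = 1/(-432 + 84) = 1/(-348) = -1/348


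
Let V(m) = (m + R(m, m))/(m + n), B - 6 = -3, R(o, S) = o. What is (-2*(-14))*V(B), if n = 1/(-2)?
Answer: 336/5 ≈ 67.200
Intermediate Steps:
n = -1/2 ≈ -0.50000
B = 3 (B = 6 - 3 = 3)
V(m) = 2*m/(-1/2 + m) (V(m) = (m + m)/(m - 1/2) = (2*m)/(-1/2 + m) = 2*m/(-1/2 + m))
(-2*(-14))*V(B) = (-2*(-14))*(4*3/(-1 + 2*3)) = 28*(4*3/(-1 + 6)) = 28*(4*3/5) = 28*(4*3*(1/5)) = 28*(12/5) = 336/5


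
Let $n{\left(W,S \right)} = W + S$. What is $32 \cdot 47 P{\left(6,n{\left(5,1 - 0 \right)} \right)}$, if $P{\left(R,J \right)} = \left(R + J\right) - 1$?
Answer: $16544$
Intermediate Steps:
$n{\left(W,S \right)} = S + W$
$P{\left(R,J \right)} = -1 + J + R$ ($P{\left(R,J \right)} = \left(J + R\right) - 1 = -1 + J + R$)
$32 \cdot 47 P{\left(6,n{\left(5,1 - 0 \right)} \right)} = 32 \cdot 47 \left(-1 + \left(\left(1 - 0\right) + 5\right) + 6\right) = 1504 \left(-1 + \left(\left(1 + 0\right) + 5\right) + 6\right) = 1504 \left(-1 + \left(1 + 5\right) + 6\right) = 1504 \left(-1 + 6 + 6\right) = 1504 \cdot 11 = 16544$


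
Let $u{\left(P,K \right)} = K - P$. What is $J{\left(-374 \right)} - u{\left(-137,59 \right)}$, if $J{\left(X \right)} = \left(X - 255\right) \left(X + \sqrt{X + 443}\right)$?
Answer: $235050 - 629 \sqrt{69} \approx 2.2983 \cdot 10^{5}$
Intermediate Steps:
$J{\left(X \right)} = \left(-255 + X\right) \left(X + \sqrt{443 + X}\right)$
$J{\left(-374 \right)} - u{\left(-137,59 \right)} = \left(\left(-374\right)^{2} - -95370 - 255 \sqrt{443 - 374} - 374 \sqrt{443 - 374}\right) - \left(59 - -137\right) = \left(139876 + 95370 - 255 \sqrt{69} - 374 \sqrt{69}\right) - \left(59 + 137\right) = \left(235246 - 629 \sqrt{69}\right) - 196 = 235050 - 629 \sqrt{69}$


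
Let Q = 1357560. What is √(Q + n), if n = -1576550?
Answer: I*√218990 ≈ 467.96*I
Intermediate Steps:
√(Q + n) = √(1357560 - 1576550) = √(-218990) = I*√218990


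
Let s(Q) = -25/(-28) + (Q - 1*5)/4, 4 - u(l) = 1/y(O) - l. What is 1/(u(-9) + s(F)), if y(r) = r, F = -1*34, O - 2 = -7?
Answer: -35/478 ≈ -0.073222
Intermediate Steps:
O = -5 (O = 2 - 7 = -5)
F = -34
u(l) = 21/5 + l (u(l) = 4 - (1/(-5) - l) = 4 - (-⅕ - l) = 4 + (⅕ + l) = 21/5 + l)
s(Q) = -5/14 + Q/4 (s(Q) = -25*(-1/28) + (Q - 5)*(¼) = 25/28 + (-5 + Q)*(¼) = 25/28 + (-5/4 + Q/4) = -5/14 + Q/4)
1/(u(-9) + s(F)) = 1/((21/5 - 9) + (-5/14 + (¼)*(-34))) = 1/(-24/5 + (-5/14 - 17/2)) = 1/(-24/5 - 62/7) = 1/(-478/35) = -35/478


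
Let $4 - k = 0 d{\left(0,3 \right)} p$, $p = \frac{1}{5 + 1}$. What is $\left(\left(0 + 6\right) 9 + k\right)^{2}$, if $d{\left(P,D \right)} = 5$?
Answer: $3364$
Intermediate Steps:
$p = \frac{1}{6} \approx 0.16667$
$k = 4$ ($k = 4 - 0 \cdot 5 \cdot \frac{1}{6} = 4 - 0 \cdot \frac{1}{6} = 4 - 0 = 4 + 0 = 4$)
$\left(\left(0 + 6\right) 9 + k\right)^{2} = \left(\left(0 + 6\right) 9 + 4\right)^{2} = \left(6 \cdot 9 + 4\right)^{2} = \left(54 + 4\right)^{2} = 58^{2} = 3364$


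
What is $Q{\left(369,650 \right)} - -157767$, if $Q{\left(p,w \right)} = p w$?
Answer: $397617$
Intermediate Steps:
$Q{\left(369,650 \right)} - -157767 = 369 \cdot 650 - -157767 = 239850 + 157767 = 397617$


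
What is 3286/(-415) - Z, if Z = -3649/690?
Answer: -150601/57270 ≈ -2.6297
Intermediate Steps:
Z = -3649/690 ≈ -5.2884
3286/(-415) - Z = 3286/(-415) - 1*(-3649/690) = 3286*(-1/415) + 3649/690 = -3286/415 + 3649/690 = -150601/57270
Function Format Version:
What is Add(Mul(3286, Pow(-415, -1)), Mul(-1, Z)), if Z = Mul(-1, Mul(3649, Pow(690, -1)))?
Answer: Rational(-150601, 57270) ≈ -2.6297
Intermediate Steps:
Z = Rational(-3649, 690) (Z = Mul(-1, Mul(3649, Rational(1, 690))) = Mul(-1, Rational(3649, 690)) = Rational(-3649, 690) ≈ -5.2884)
Add(Mul(3286, Pow(-415, -1)), Mul(-1, Z)) = Add(Mul(3286, Pow(-415, -1)), Mul(-1, Rational(-3649, 690))) = Add(Mul(3286, Rational(-1, 415)), Rational(3649, 690)) = Add(Rational(-3286, 415), Rational(3649, 690)) = Rational(-150601, 57270)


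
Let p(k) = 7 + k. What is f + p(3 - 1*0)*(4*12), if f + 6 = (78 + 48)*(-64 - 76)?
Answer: -17166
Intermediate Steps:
f = -17646 (f = -6 + (78 + 48)*(-64 - 76) = -6 + 126*(-140) = -6 - 17640 = -17646)
f + p(3 - 1*0)*(4*12) = -17646 + (7 + (3 - 1*0))*(4*12) = -17646 + (7 + (3 + 0))*48 = -17646 + (7 + 3)*48 = -17646 + 10*48 = -17646 + 480 = -17166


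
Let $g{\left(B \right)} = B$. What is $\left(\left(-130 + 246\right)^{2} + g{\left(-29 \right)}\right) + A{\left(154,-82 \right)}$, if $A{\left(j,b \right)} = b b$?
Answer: $20151$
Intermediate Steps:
$A{\left(j,b \right)} = b^{2}$
$\left(\left(-130 + 246\right)^{2} + g{\left(-29 \right)}\right) + A{\left(154,-82 \right)} = \left(\left(-130 + 246\right)^{2} - 29\right) + \left(-82\right)^{2} = \left(116^{2} - 29\right) + 6724 = \left(13456 - 29\right) + 6724 = 13427 + 6724 = 20151$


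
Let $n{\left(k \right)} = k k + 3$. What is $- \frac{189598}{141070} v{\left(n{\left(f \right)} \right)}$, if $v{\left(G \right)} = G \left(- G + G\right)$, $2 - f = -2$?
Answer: $0$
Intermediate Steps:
$f = 4$ ($f = 2 - -2 = 2 + 2 = 4$)
$n{\left(k \right)} = 3 + k^{2}$ ($n{\left(k \right)} = k^{2} + 3 = 3 + k^{2}$)
$v{\left(G \right)} = 0$ ($v{\left(G \right)} = G 0 = 0$)
$- \frac{189598}{141070} v{\left(n{\left(f \right)} \right)} = - \frac{189598}{141070} \cdot 0 = \left(-189598\right) \frac{1}{141070} \cdot 0 = \left(- \frac{94799}{70535}\right) 0 = 0$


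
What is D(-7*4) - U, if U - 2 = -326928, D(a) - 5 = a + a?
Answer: 326875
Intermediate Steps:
D(a) = 5 + 2*a (D(a) = 5 + (a + a) = 5 + 2*a)
U = -326926 (U = 2 - 326928 = -326926)
D(-7*4) - U = (5 + 2*(-7*4)) - 1*(-326926) = (5 + 2*(-28)) + 326926 = (5 - 56) + 326926 = -51 + 326926 = 326875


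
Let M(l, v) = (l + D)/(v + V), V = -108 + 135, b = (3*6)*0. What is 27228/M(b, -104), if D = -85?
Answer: 2096556/85 ≈ 24665.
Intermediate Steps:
b = 0 (b = 18*0 = 0)
V = 27
M(l, v) = (-85 + l)/(27 + v) (M(l, v) = (l - 85)/(v + 27) = (-85 + l)/(27 + v))
27228/M(b, -104) = 27228/(((-85 + 0)/(27 - 104))) = 27228/((-85/(-77))) = 27228/((-1/77*(-85))) = 27228/(85/77) = 27228*(77/85) = 2096556/85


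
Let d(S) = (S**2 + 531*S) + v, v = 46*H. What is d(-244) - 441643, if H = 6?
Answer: -511395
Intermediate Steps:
v = 276 (v = 46*6 = 276)
d(S) = 276 + S**2 + 531*S (d(S) = (S**2 + 531*S) + 276 = 276 + S**2 + 531*S)
d(-244) - 441643 = (276 + (-244)**2 + 531*(-244)) - 441643 = (276 + 59536 - 129564) - 441643 = -69752 - 441643 = -511395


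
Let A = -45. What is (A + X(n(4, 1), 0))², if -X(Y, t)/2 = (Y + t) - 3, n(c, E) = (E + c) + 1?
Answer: 2601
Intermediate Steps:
n(c, E) = 1 + E + c
X(Y, t) = 6 - 2*Y - 2*t (X(Y, t) = -2*((Y + t) - 3) = -2*(-3 + Y + t) = 6 - 2*Y - 2*t)
(A + X(n(4, 1), 0))² = (-45 + (6 - 2*(1 + 1 + 4) - 2*0))² = (-45 + (6 - 2*6 + 0))² = (-45 + (6 - 12 + 0))² = (-45 - 6)² = (-51)² = 2601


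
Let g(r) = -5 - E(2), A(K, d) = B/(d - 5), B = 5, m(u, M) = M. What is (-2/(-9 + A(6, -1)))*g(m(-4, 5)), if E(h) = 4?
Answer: -108/59 ≈ -1.8305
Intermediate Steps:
A(K, d) = 5/(-5 + d) (A(K, d) = 5/(d - 5) = 5/(-5 + d))
g(r) = -9 (g(r) = -5 - 1*4 = -5 - 4 = -9)
(-2/(-9 + A(6, -1)))*g(m(-4, 5)) = -2/(-9 + 5/(-5 - 1))*(-9) = -2/(-9 + 5/(-6))*(-9) = -2/(-9 + 5*(-1/6))*(-9) = -2/(-9 - 5/6)*(-9) = -2/(-59/6)*(-9) = -2*(-6/59)*(-9) = (12/59)*(-9) = -108/59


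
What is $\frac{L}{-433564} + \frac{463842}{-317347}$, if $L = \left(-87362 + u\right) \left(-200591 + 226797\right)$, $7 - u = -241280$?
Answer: $- \frac{1813459319773}{194887018} \approx -9305.2$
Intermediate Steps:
$u = 241287$ ($u = 7 - -241280 = 7 + 241280 = 241287$)
$L = 4033758550$ ($L = \left(-87362 + 241287\right) \left(-200591 + 226797\right) = 153925 \cdot 26206 = 4033758550$)
$\frac{L}{-433564} + \frac{463842}{-317347} = \frac{4033758550}{-433564} + \frac{463842}{-317347} = 4033758550 \left(- \frac{1}{433564}\right) + 463842 \left(- \frac{1}{317347}\right) = - \frac{2016879275}{216782} - \frac{1314}{899} = - \frac{1813459319773}{194887018}$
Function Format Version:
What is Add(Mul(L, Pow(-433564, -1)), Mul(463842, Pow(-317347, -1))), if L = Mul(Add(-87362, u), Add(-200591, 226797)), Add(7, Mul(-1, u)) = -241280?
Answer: Rational(-1813459319773, 194887018) ≈ -9305.2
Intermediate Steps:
u = 241287 (u = Add(7, Mul(-1, -241280)) = Add(7, 241280) = 241287)
L = 4033758550 (L = Mul(Add(-87362, 241287), Add(-200591, 226797)) = Mul(153925, 26206) = 4033758550)
Add(Mul(L, Pow(-433564, -1)), Mul(463842, Pow(-317347, -1))) = Add(Mul(4033758550, Pow(-433564, -1)), Mul(463842, Pow(-317347, -1))) = Add(Mul(4033758550, Rational(-1, 433564)), Mul(463842, Rational(-1, 317347))) = Add(Rational(-2016879275, 216782), Rational(-1314, 899)) = Rational(-1813459319773, 194887018)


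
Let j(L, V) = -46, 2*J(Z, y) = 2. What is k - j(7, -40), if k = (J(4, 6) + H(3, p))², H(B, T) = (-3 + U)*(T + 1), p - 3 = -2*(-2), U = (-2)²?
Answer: 127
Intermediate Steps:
J(Z, y) = 1 (J(Z, y) = (½)*2 = 1)
U = 4
p = 7 (p = 3 - 2*(-2) = 3 + 4 = 7)
H(B, T) = 1 + T (H(B, T) = (-3 + 4)*(T + 1) = 1*(1 + T) = 1 + T)
k = 81 (k = (1 + (1 + 7))² = (1 + 8)² = 9² = 81)
k - j(7, -40) = 81 - 1*(-46) = 81 + 46 = 127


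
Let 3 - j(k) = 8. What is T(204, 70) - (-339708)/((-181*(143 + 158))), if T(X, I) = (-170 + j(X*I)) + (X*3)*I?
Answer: 2324092157/54481 ≈ 42659.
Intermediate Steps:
j(k) = -5 (j(k) = 3 - 1*8 = 3 - 8 = -5)
T(X, I) = -175 + 3*I*X (T(X, I) = (-170 - 5) + (X*3)*I = -175 + (3*X)*I = -175 + 3*I*X)
T(204, 70) - (-339708)/((-181*(143 + 158))) = (-175 + 3*70*204) - (-339708)/((-181*(143 + 158))) = (-175 + 42840) - (-339708)/((-181*301)) = 42665 - (-339708)/(-54481) = 42665 - (-339708)*(-1)/54481 = 42665 - 1*339708/54481 = 42665 - 339708/54481 = 2324092157/54481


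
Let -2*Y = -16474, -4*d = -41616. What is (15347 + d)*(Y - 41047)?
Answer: -844890310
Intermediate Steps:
d = 10404 (d = -1/4*(-41616) = 10404)
Y = 8237 (Y = -1/2*(-16474) = 8237)
(15347 + d)*(Y - 41047) = (15347 + 10404)*(8237 - 41047) = 25751*(-32810) = -844890310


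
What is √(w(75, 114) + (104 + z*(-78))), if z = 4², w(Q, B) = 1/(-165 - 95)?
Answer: 3*I*√2148185/130 ≈ 33.823*I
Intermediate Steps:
w(Q, B) = -1/260 (w(Q, B) = 1/(-260) = -1/260)
z = 16
√(w(75, 114) + (104 + z*(-78))) = √(-1/260 + (104 + 16*(-78))) = √(-1/260 + (104 - 1248)) = √(-1/260 - 1144) = √(-297441/260) = 3*I*√2148185/130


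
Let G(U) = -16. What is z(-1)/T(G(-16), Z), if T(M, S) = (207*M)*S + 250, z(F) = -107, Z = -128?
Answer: -107/424186 ≈ -0.00025225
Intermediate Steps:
T(M, S) = 250 + 207*M*S (T(M, S) = 207*M*S + 250 = 250 + 207*M*S)
z(-1)/T(G(-16), Z) = -107/(250 + 207*(-16)*(-128)) = -107/(250 + 423936) = -107/424186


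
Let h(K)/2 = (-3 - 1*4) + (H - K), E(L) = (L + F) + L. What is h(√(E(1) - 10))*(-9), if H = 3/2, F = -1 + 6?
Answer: 99 + 18*I*√3 ≈ 99.0 + 31.177*I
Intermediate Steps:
F = 5
H = 3/2 (H = 3*(½) = 3/2 ≈ 1.5000)
E(L) = 5 + 2*L (E(L) = (L + 5) + L = (5 + L) + L = 5 + 2*L)
h(K) = -11 - 2*K (h(K) = 2*((-3 - 1*4) + (3/2 - K)) = 2*((-3 - 4) + (3/2 - K)) = 2*(-7 + (3/2 - K)) = 2*(-11/2 - K) = -11 - 2*K)
h(√(E(1) - 10))*(-9) = (-11 - 2*√((5 + 2*1) - 10))*(-9) = (-11 - 2*√((5 + 2) - 10))*(-9) = (-11 - 2*√(7 - 10))*(-9) = (-11 - 2*I*√3)*(-9) = 99 + 18*I*√3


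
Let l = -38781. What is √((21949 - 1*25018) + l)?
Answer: 15*I*√186 ≈ 204.57*I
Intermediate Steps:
√((21949 - 1*25018) + l) = √((21949 - 1*25018) - 38781) = √((21949 - 25018) - 38781) = √(-3069 - 38781) = √(-41850) = 15*I*√186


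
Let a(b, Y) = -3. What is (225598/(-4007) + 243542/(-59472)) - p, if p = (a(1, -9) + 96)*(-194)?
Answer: 2142546807859/119152152 ≈ 17982.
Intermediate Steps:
p = -18042 (p = (-3 + 96)*(-194) = 93*(-194) = -18042)
(225598/(-4007) + 243542/(-59472)) - p = (225598/(-4007) + 243542/(-59472)) - 1*(-18042) = (225598*(-1/4007) + 243542*(-1/59472)) + 18042 = (-225598/4007 - 121771/29736) + 18042 = -7196318525/119152152 + 18042 = 2142546807859/119152152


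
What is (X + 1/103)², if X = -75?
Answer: 59660176/10609 ≈ 5623.5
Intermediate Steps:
(X + 1/103)² = (-75 + 1/103)² = (-7724/103)² = 59660176/10609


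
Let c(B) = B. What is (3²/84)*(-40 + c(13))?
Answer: -81/28 ≈ -2.8929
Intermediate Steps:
(3²/84)*(-40 + c(13)) = (3²/84)*(-40 + 13) = (9*(1/84))*(-27) = (3/28)*(-27) = -81/28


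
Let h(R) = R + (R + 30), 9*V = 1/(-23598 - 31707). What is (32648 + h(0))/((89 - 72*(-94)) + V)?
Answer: 8132655555/1706518732 ≈ 4.7656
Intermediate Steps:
V = -1/497745 (V = 1/(9*(-23598 - 31707)) = (⅑)/(-55305) = (⅑)*(-1/55305) = -1/497745 ≈ -2.0091e-6)
h(R) = 30 + 2*R (h(R) = R + (30 + R) = 30 + 2*R)
(32648 + h(0))/((89 - 72*(-94)) + V) = (32648 + (30 + 2*0))/((89 - 72*(-94)) - 1/497745) = (32648 + (30 + 0))/((89 + 6768) - 1/497745) = (32648 + 30)/(6857 - 1/497745) = 32678/(3413037464/497745) = 32678*(497745/3413037464) = 8132655555/1706518732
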